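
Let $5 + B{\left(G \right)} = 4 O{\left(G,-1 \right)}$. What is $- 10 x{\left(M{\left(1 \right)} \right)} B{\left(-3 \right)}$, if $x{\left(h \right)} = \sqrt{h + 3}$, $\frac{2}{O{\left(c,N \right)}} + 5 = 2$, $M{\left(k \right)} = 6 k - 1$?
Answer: $\frac{460 \sqrt{2}}{3} \approx 216.85$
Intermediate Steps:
$M{\left(k \right)} = -1 + 6 k$
$O{\left(c,N \right)} = - \frac{2}{3}$ ($O{\left(c,N \right)} = \frac{2}{-5 + 2} = \frac{2}{-3} = 2 \left(- \frac{1}{3}\right) = - \frac{2}{3}$)
$x{\left(h \right)} = \sqrt{3 + h}$
$B{\left(G \right)} = - \frac{23}{3}$ ($B{\left(G \right)} = -5 + 4 \left(- \frac{2}{3}\right) = -5 - \frac{8}{3} = - \frac{23}{3}$)
$- 10 x{\left(M{\left(1 \right)} \right)} B{\left(-3 \right)} = - 10 \sqrt{3 + \left(-1 + 6 \cdot 1\right)} \left(- \frac{23}{3}\right) = - 10 \sqrt{3 + \left(-1 + 6\right)} \left(- \frac{23}{3}\right) = - 10 \sqrt{3 + 5} \left(- \frac{23}{3}\right) = - 10 \sqrt{8} \left(- \frac{23}{3}\right) = - 10 \cdot 2 \sqrt{2} \left(- \frac{23}{3}\right) = - 20 \sqrt{2} \left(- \frac{23}{3}\right) = \frac{460 \sqrt{2}}{3}$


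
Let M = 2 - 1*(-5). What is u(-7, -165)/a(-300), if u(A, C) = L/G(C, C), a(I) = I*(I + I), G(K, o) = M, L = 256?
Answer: 8/39375 ≈ 0.00020317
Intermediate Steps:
M = 7 (M = 2 + 5 = 7)
G(K, o) = 7
a(I) = 2*I² (a(I) = I*(2*I) = 2*I²)
u(A, C) = 256/7
u(-7, -165)/a(-300) = 256/(7*((2*(-300)²))) = 256/(7*((2*90000))) = (256/7)/180000 = (256/7)*(1/180000) = 8/39375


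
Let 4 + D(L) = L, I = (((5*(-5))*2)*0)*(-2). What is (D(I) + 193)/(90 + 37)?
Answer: 189/127 ≈ 1.4882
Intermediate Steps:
I = 0 (I = (-25*2*0)*(-2) = -50*0*(-2) = 0*(-2) = 0)
D(L) = -4 + L
(D(I) + 193)/(90 + 37) = ((-4 + 0) + 193)/(90 + 37) = (-4 + 193)/127 = 189*(1/127) = 189/127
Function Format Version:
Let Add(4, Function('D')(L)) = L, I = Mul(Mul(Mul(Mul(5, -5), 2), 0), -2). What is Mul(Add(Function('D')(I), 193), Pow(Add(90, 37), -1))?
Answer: Rational(189, 127) ≈ 1.4882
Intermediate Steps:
I = 0 (I = Mul(Mul(Mul(-25, 2), 0), -2) = Mul(Mul(-50, 0), -2) = Mul(0, -2) = 0)
Function('D')(L) = Add(-4, L)
Mul(Add(Function('D')(I), 193), Pow(Add(90, 37), -1)) = Mul(Add(Add(-4, 0), 193), Pow(Add(90, 37), -1)) = Mul(Add(-4, 193), Pow(127, -1)) = Mul(189, Rational(1, 127)) = Rational(189, 127)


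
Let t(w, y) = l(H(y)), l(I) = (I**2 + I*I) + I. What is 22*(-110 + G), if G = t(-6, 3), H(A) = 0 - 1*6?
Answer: -968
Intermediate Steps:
H(A) = -6 (H(A) = 0 - 6 = -6)
l(I) = I + 2*I**2 (l(I) = (I**2 + I**2) + I = 2*I**2 + I = I + 2*I**2)
t(w, y) = 66 (t(w, y) = -6*(1 + 2*(-6)) = -6*(1 - 12) = -6*(-11) = 66)
G = 66
22*(-110 + G) = 22*(-110 + 66) = 22*(-44) = -968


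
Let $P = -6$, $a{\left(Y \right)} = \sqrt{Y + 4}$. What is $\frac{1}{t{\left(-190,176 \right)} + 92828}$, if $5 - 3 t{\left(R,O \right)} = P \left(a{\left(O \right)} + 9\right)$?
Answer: $\frac{835629}{77586196369} - \frac{108 \sqrt{5}}{77586196369} \approx 1.0767 \cdot 10^{-5}$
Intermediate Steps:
$a{\left(Y \right)} = \sqrt{4 + Y}$
$t{\left(R,O \right)} = \frac{59}{3} + 2 \sqrt{4 + O}$ ($t{\left(R,O \right)} = \frac{5}{3} - \frac{\left(-6\right) \left(\sqrt{4 + O} + 9\right)}{3} = \frac{5}{3} - \frac{\left(-6\right) \left(9 + \sqrt{4 + O}\right)}{3} = \frac{5}{3} - \frac{-54 - 6 \sqrt{4 + O}}{3} = \frac{5}{3} + \left(18 + 2 \sqrt{4 + O}\right) = \frac{59}{3} + 2 \sqrt{4 + O}$)
$\frac{1}{t{\left(-190,176 \right)} + 92828} = \frac{1}{\left(\frac{59}{3} + 2 \sqrt{4 + 176}\right) + 92828} = \frac{1}{\left(\frac{59}{3} + 2 \sqrt{180}\right) + 92828} = \frac{1}{\left(\frac{59}{3} + 2 \cdot 6 \sqrt{5}\right) + 92828} = \frac{1}{\left(\frac{59}{3} + 12 \sqrt{5}\right) + 92828} = \frac{1}{\frac{278543}{3} + 12 \sqrt{5}}$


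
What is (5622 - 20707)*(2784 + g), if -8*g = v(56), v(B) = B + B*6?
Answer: -41257475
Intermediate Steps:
v(B) = 7*B (v(B) = B + 6*B = 7*B)
g = -49 (g = -7*56/8 = -⅛*392 = -49)
(5622 - 20707)*(2784 + g) = (5622 - 20707)*(2784 - 49) = -15085*2735 = -41257475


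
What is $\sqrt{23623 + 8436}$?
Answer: $\sqrt{32059} \approx 179.05$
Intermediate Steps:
$\sqrt{23623 + 8436} = \sqrt{32059}$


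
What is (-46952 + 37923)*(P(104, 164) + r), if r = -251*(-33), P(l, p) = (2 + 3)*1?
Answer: -74832352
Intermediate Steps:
P(l, p) = 5 (P(l, p) = 5*1 = 5)
r = 8283
(-46952 + 37923)*(P(104, 164) + r) = (-46952 + 37923)*(5 + 8283) = -9029*8288 = -74832352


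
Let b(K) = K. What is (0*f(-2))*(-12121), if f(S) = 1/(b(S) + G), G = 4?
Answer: 0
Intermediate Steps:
f(S) = 1/(4 + S) (f(S) = 1/(S + 4) = 1/(4 + S))
(0*f(-2))*(-12121) = (0/(4 - 2))*(-12121) = (0/2)*(-12121) = (0*(½))*(-12121) = 0*(-12121) = 0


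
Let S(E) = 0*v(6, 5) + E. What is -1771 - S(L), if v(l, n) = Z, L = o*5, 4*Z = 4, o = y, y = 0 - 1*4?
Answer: -1751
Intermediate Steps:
y = -4 (y = 0 - 4 = -4)
o = -4
Z = 1 (Z = (1/4)*4 = 1)
L = -20 (L = -4*5 = -20)
v(l, n) = 1
S(E) = E (S(E) = 0*1 + E = 0 + E = E)
-1771 - S(L) = -1771 - 1*(-20) = -1771 + 20 = -1751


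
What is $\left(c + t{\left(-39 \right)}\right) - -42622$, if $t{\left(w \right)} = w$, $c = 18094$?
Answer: $60677$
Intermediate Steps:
$\left(c + t{\left(-39 \right)}\right) - -42622 = \left(18094 - 39\right) - -42622 = 18055 + 42622 = 60677$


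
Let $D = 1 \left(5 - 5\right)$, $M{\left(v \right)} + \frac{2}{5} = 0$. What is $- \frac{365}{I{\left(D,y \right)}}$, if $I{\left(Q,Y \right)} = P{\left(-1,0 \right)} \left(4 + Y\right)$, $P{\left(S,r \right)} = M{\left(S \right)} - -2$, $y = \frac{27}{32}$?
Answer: $- \frac{1460}{31} \approx -47.097$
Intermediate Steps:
$M{\left(v \right)} = - \frac{2}{5}$ ($M{\left(v \right)} = - \frac{2}{5} + 0 = - \frac{2}{5}$)
$y = \frac{27}{32}$ ($y = 27 \cdot \frac{1}{32} = \frac{27}{32} \approx 0.84375$)
$P{\left(S,r \right)} = \frac{8}{5}$ ($P{\left(S,r \right)} = - \frac{2}{5} - -2 = - \frac{2}{5} + 2 = \frac{8}{5}$)
$D = 0$ ($D = 1 \cdot 0 = 0$)
$I{\left(Q,Y \right)} = \frac{32}{5} + \frac{8 Y}{5}$ ($I{\left(Q,Y \right)} = \frac{8 \left(4 + Y\right)}{5} = \frac{32}{5} + \frac{8 Y}{5}$)
$- \frac{365}{I{\left(D,y \right)}} = - \frac{365}{\frac{32}{5} + \frac{8}{5} \cdot \frac{27}{32}} = - \frac{365}{\frac{32}{5} + \frac{27}{20}} = - \frac{365}{\frac{31}{4}} = \left(-365\right) \frac{4}{31} = - \frac{1460}{31}$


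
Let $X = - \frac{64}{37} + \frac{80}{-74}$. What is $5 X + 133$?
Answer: $\frac{4401}{37} \approx 118.95$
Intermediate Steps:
$X = - \frac{104}{37}$ ($X = \left(-64\right) \frac{1}{37} + 80 \left(- \frac{1}{74}\right) = - \frac{64}{37} - \frac{40}{37} = - \frac{104}{37} \approx -2.8108$)
$5 X + 133 = 5 \left(- \frac{104}{37}\right) + 133 = - \frac{520}{37} + 133 = \frac{4401}{37}$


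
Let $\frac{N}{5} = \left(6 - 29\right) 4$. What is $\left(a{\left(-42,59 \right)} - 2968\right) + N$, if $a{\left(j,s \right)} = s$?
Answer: $-3369$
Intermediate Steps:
$N = -460$ ($N = 5 \left(6 - 29\right) 4 = 5 \left(\left(-23\right) 4\right) = 5 \left(-92\right) = -460$)
$\left(a{\left(-42,59 \right)} - 2968\right) + N = \left(59 - 2968\right) - 460 = -2909 - 460 = -3369$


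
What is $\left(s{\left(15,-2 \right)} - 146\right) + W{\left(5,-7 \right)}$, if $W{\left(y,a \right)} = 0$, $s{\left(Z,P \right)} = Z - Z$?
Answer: $-146$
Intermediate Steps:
$s{\left(Z,P \right)} = 0$
$\left(s{\left(15,-2 \right)} - 146\right) + W{\left(5,-7 \right)} = \left(0 - 146\right) + 0 = -146 + 0 = -146$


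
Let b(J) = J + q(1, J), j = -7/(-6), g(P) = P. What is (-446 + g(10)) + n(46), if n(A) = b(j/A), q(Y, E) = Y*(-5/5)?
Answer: -120605/276 ≈ -436.97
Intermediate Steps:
q(Y, E) = -Y (q(Y, E) = Y*(-5*⅕) = Y*(-1) = -Y)
j = 7/6 (j = -7*(-⅙) = 7/6 ≈ 1.1667)
b(J) = -1 + J (b(J) = J - 1*1 = J - 1 = -1 + J)
n(A) = -1 + 7/(6*A)
(-446 + g(10)) + n(46) = (-446 + 10) + (7/6 - 1*46)/46 = -436 + (7/6 - 46)/46 = -436 + (1/46)*(-269/6) = -436 - 269/276 = -120605/276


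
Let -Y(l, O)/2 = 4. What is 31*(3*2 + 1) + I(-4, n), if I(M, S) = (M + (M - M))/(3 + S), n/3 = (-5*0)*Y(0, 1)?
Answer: 647/3 ≈ 215.67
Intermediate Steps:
Y(l, O) = -8 (Y(l, O) = -2*4 = -8)
n = 0 (n = 3*(-5*0*(-8)) = 3*(0*(-8)) = 3*0 = 0)
I(M, S) = M/(3 + S) (I(M, S) = (M + 0)/(3 + S) = M/(3 + S))
31*(3*2 + 1) + I(-4, n) = 31*(3*2 + 1) - 4/(3 + 0) = 31*(6 + 1) - 4/3 = 31*7 - 4*⅓ = 217 - 4/3 = 647/3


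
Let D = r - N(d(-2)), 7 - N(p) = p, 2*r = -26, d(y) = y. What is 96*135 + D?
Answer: 12938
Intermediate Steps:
r = -13 (r = (½)*(-26) = -13)
N(p) = 7 - p
D = -22 (D = -13 - (7 - 1*(-2)) = -13 - (7 + 2) = -13 - 1*9 = -13 - 9 = -22)
96*135 + D = 96*135 - 22 = 12960 - 22 = 12938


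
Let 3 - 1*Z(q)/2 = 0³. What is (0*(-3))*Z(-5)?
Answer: 0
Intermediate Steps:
Z(q) = 6 (Z(q) = 6 - 2*0³ = 6 - 2*0 = 6 + 0 = 6)
(0*(-3))*Z(-5) = (0*(-3))*6 = 0*6 = 0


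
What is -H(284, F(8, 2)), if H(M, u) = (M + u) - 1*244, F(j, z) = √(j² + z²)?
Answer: -40 - 2*√17 ≈ -48.246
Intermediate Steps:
H(M, u) = -244 + M + u (H(M, u) = (M + u) - 244 = -244 + M + u)
-H(284, F(8, 2)) = -(-244 + 284 + √(8² + 2²)) = -(-244 + 284 + √(64 + 4)) = -(-244 + 284 + √68) = -(-244 + 284 + 2*√17) = -(40 + 2*√17) = -40 - 2*√17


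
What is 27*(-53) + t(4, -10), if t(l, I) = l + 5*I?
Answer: -1477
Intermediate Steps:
27*(-53) + t(4, -10) = 27*(-53) + (4 + 5*(-10)) = -1431 + (4 - 50) = -1431 - 46 = -1477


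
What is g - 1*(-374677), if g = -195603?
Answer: 179074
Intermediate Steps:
g - 1*(-374677) = -195603 - 1*(-374677) = -195603 + 374677 = 179074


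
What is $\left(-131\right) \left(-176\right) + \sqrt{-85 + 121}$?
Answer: $23062$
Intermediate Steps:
$\left(-131\right) \left(-176\right) + \sqrt{-85 + 121} = 23056 + \sqrt{36} = 23056 + 6 = 23062$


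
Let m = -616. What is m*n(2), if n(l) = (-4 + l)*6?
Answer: 7392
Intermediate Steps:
n(l) = -24 + 6*l
m*n(2) = -616*(-24 + 6*2) = -616*(-24 + 12) = -616*(-12) = 7392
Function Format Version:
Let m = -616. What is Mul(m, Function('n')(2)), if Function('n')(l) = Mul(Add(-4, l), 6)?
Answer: 7392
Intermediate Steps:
Function('n')(l) = Add(-24, Mul(6, l))
Mul(m, Function('n')(2)) = Mul(-616, Add(-24, Mul(6, 2))) = Mul(-616, Add(-24, 12)) = Mul(-616, -12) = 7392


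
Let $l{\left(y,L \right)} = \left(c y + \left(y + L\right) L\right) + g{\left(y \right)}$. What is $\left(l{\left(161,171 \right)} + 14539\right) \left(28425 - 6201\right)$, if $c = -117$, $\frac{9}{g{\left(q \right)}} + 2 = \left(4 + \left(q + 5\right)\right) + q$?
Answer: $\frac{383674135920}{329} \approx 1.1662 \cdot 10^{9}$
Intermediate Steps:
$g{\left(q \right)} = \frac{9}{7 + 2 q}$ ($g{\left(q \right)} = \frac{9}{-2 + \left(\left(4 + \left(q + 5\right)\right) + q\right)} = \frac{9}{-2 + \left(\left(4 + \left(5 + q\right)\right) + q\right)} = \frac{9}{-2 + \left(\left(9 + q\right) + q\right)} = \frac{9}{-2 + \left(9 + 2 q\right)} = \frac{9}{7 + 2 q}$)
$l{\left(y,L \right)} = - 117 y + \frac{9}{7 + 2 y} + L \left(L + y\right)$ ($l{\left(y,L \right)} = \left(- 117 y + \left(y + L\right) L\right) + \frac{9}{7 + 2 y} = \left(- 117 y + \left(L + y\right) L\right) + \frac{9}{7 + 2 y} = \left(- 117 y + L \left(L + y\right)\right) + \frac{9}{7 + 2 y} = - 117 y + \frac{9}{7 + 2 y} + L \left(L + y\right)$)
$\left(l{\left(161,171 \right)} + 14539\right) \left(28425 - 6201\right) = \left(\frac{9 + \left(7 + 2 \cdot 161\right) \left(171^{2} - 18837 + 171 \cdot 161\right)}{7 + 2 \cdot 161} + 14539\right) \left(28425 - 6201\right) = \left(\frac{9 + \left(7 + 322\right) \left(29241 - 18837 + 27531\right)}{7 + 322} + 14539\right) 22224 = \left(\frac{9 + 329 \cdot 37935}{329} + 14539\right) 22224 = \left(\frac{9 + 12480615}{329} + 14539\right) 22224 = \left(\frac{1}{329} \cdot 12480624 + 14539\right) 22224 = \left(\frac{12480624}{329} + 14539\right) 22224 = \frac{17263955}{329} \cdot 22224 = \frac{383674135920}{329}$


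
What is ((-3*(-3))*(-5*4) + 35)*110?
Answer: -15950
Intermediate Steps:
((-3*(-3))*(-5*4) + 35)*110 = (9*(-20) + 35)*110 = (-180 + 35)*110 = -145*110 = -15950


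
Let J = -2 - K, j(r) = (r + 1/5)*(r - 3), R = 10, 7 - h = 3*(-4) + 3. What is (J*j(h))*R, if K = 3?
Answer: -10530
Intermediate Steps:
h = 16 (h = 7 - (3*(-4) + 3) = 7 - (-12 + 3) = 7 - 1*(-9) = 7 + 9 = 16)
j(r) = (-3 + r)*(⅕ + r) (j(r) = (r + ⅕)*(-3 + r) = (⅕ + r)*(-3 + r) = (-3 + r)*(⅕ + r))
J = -5 (J = -2 - 1*3 = -2 - 3 = -5)
(J*j(h))*R = -5*(-⅗ + 16² - 14/5*16)*10 = -5*(-⅗ + 256 - 224/5)*10 = -5*1053/5*10 = -1053*10 = -10530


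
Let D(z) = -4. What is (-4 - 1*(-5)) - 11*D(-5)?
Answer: 45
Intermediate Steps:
(-4 - 1*(-5)) - 11*D(-5) = (-4 - 1*(-5)) - 11*(-4) = (-4 + 5) + 44 = 1 + 44 = 45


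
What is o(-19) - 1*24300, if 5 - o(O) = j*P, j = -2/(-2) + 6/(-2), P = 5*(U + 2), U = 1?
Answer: -24265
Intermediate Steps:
P = 15 (P = 5*(1 + 2) = 5*3 = 15)
j = -2 (j = -2*(-½) + 6*(-½) = 1 - 3 = -2)
o(O) = 35 (o(O) = 5 - (-2)*15 = 5 - 1*(-30) = 5 + 30 = 35)
o(-19) - 1*24300 = 35 - 1*24300 = 35 - 24300 = -24265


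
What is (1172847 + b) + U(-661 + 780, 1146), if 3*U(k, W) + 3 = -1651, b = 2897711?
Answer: 12210020/3 ≈ 4.0700e+6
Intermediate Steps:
U(k, W) = -1654/3 (U(k, W) = -1 + (⅓)*(-1651) = -1 - 1651/3 = -1654/3)
(1172847 + b) + U(-661 + 780, 1146) = (1172847 + 2897711) - 1654/3 = 4070558 - 1654/3 = 12210020/3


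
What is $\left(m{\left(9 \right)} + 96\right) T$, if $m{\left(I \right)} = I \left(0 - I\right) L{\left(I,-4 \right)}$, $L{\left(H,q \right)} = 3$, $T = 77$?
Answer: $-11319$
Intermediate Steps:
$m{\left(I \right)} = - 3 I^{2}$ ($m{\left(I \right)} = I \left(0 - I\right) 3 = I \left(- I\right) 3 = - I^{2} \cdot 3 = - 3 I^{2}$)
$\left(m{\left(9 \right)} + 96\right) T = \left(- 3 \cdot 9^{2} + 96\right) 77 = \left(\left(-3\right) 81 + 96\right) 77 = \left(-243 + 96\right) 77 = \left(-147\right) 77 = -11319$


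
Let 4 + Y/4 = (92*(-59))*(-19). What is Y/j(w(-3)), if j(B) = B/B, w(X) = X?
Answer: 412512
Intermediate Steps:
j(B) = 1
Y = 412512 (Y = -16 + 4*((92*(-59))*(-19)) = -16 + 4*(-5428*(-19)) = -16 + 4*103132 = -16 + 412528 = 412512)
Y/j(w(-3)) = 412512/1 = 412512*1 = 412512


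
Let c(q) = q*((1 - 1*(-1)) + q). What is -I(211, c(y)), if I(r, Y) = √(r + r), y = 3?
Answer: -√422 ≈ -20.543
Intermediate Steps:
c(q) = q*(2 + q) (c(q) = q*((1 + 1) + q) = q*(2 + q))
I(r, Y) = √2*√r (I(r, Y) = √(2*r) = √2*√r)
-I(211, c(y)) = -√2*√211 = -√422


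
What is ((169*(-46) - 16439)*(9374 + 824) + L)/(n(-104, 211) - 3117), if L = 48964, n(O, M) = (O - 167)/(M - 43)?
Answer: 41475035280/523927 ≈ 79162.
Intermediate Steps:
n(O, M) = (-167 + O)/(-43 + M)
((169*(-46) - 16439)*(9374 + 824) + L)/(n(-104, 211) - 3117) = ((169*(-46) - 16439)*(9374 + 824) + 48964)/((-167 - 104)/(-43 + 211) - 3117) = ((-7774 - 16439)*10198 + 48964)/(-271/168 - 3117) = (-24213*10198 + 48964)/((1/168)*(-271) - 3117) = (-246924174 + 48964)/(-271/168 - 3117) = -246875210/(-523927/168) = -246875210*(-168/523927) = 41475035280/523927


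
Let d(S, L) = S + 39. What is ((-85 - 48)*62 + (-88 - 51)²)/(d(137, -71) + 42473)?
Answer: 11075/42649 ≈ 0.25968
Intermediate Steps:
d(S, L) = 39 + S
((-85 - 48)*62 + (-88 - 51)²)/(d(137, -71) + 42473) = ((-85 - 48)*62 + (-88 - 51)²)/((39 + 137) + 42473) = (-133*62 + (-139)²)/(176 + 42473) = (-8246 + 19321)/42649 = 11075*(1/42649) = 11075/42649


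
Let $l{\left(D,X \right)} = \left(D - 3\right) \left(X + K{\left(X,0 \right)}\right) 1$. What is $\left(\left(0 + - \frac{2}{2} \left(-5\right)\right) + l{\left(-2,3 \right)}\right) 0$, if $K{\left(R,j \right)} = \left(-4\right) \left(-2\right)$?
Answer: $0$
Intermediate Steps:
$K{\left(R,j \right)} = 8$
$l{\left(D,X \right)} = \left(-3 + D\right) \left(8 + X\right)$ ($l{\left(D,X \right)} = \left(D - 3\right) \left(X + 8\right) 1 = \left(-3 + D\right) \left(8 + X\right) 1 = \left(-3 + D\right) \left(8 + X\right)$)
$\left(\left(0 + - \frac{2}{2} \left(-5\right)\right) + l{\left(-2,3 \right)}\right) 0 = \left(\left(0 + - \frac{2}{2} \left(-5\right)\right) - 55\right) 0 = \left(\left(0 + \left(-2\right) \frac{1}{2} \left(-5\right)\right) - 55\right) 0 = \left(\left(0 - -5\right) - 55\right) 0 = \left(\left(0 + 5\right) - 55\right) 0 = \left(5 - 55\right) 0 = \left(-50\right) 0 = 0$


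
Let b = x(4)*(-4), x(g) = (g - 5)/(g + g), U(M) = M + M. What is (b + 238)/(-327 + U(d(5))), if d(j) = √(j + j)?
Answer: -155979/213778 - 477*√10/106889 ≈ -0.74374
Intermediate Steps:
d(j) = √2*√j (d(j) = √(2*j) = √2*√j)
U(M) = 2*M
x(g) = (-5 + g)/(2*g) (x(g) = (-5 + g)/((2*g)) = (-5 + g)*(1/(2*g)) = (-5 + g)/(2*g))
b = ½ (b = ((½)*(-5 + 4)/4)*(-4) = ((½)*(¼)*(-1))*(-4) = -⅛*(-4) = ½ ≈ 0.50000)
(b + 238)/(-327 + U(d(5))) = (½ + 238)/(-327 + 2*(√2*√5)) = 477/(2*(-327 + 2*√10))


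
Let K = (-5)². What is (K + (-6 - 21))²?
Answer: 4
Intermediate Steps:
K = 25
(K + (-6 - 21))² = (25 + (-6 - 21))² = (25 - 27)² = (-2)² = 4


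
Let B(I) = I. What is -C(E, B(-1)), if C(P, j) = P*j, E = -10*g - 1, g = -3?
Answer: 29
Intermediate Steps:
E = 29 (E = -10*(-3) - 1 = 30 - 1 = 29)
-C(E, B(-1)) = -29*(-1) = -1*(-29) = 29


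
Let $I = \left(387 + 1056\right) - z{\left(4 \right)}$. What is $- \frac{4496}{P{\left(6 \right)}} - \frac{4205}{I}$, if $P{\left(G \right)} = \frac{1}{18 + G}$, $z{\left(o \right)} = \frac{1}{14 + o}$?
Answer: $- \frac{2802666282}{25973} \approx -1.0791 \cdot 10^{5}$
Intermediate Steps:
$I = \frac{25973}{18}$ ($I = \left(387 + 1056\right) - \frac{1}{14 + 4} = 1443 - \frac{1}{18} = \frac{25973}{18} \approx 1442.9$)
$- \frac{4496}{P{\left(6 \right)}} - \frac{4205}{I} = - \frac{4496}{\frac{1}{18 + 6}} - \frac{4205}{\frac{25973}{18}} = - \frac{4496}{\frac{1}{24}} - \frac{75690}{25973} = - 4496 \frac{1}{\frac{1}{24}} - \frac{75690}{25973} = \left(-4496\right) 24 - \frac{75690}{25973} = -107904 - \frac{75690}{25973} = - \frac{2802666282}{25973}$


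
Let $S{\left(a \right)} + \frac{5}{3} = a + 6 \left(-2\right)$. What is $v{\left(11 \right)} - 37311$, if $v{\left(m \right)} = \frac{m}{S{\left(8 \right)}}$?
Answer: $- \frac{634320}{17} \approx -37313.0$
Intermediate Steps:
$S{\left(a \right)} = - \frac{41}{3} + a$ ($S{\left(a \right)} = - \frac{5}{3} + \left(a + 6 \left(-2\right)\right) = - \frac{5}{3} + \left(a - 12\right) = - \frac{5}{3} + \left(-12 + a\right) = - \frac{41}{3} + a$)
$v{\left(m \right)} = - \frac{3 m}{17}$ ($v{\left(m \right)} = \frac{m}{- \frac{41}{3} + 8} = \frac{m}{- \frac{17}{3}} = m \left(- \frac{3}{17}\right) = - \frac{3 m}{17}$)
$v{\left(11 \right)} - 37311 = \left(- \frac{3}{17}\right) 11 - 37311 = - \frac{33}{17} - 37311 = - \frac{634320}{17}$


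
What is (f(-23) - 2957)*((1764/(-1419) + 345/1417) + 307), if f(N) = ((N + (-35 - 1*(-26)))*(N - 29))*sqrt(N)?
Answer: -606462887032/670241 + 26252028928*I*sqrt(23)/51557 ≈ -9.0484e+5 + 2.442e+6*I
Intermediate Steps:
f(N) = sqrt(N)*(-29 + N)*(-9 + N) (f(N) = ((N + (-35 + 26))*(-29 + N))*sqrt(N) = ((N - 9)*(-29 + N))*sqrt(N) = ((-9 + N)*(-29 + N))*sqrt(N) = ((-29 + N)*(-9 + N))*sqrt(N) = sqrt(N)*(-29 + N)*(-9 + N))
(f(-23) - 2957)*((1764/(-1419) + 345/1417) + 307) = (sqrt(-23)*(261 + (-23)**2 - 38*(-23)) - 2957)*((1764/(-1419) + 345/1417) + 307) = ((I*sqrt(23))*(261 + 529 + 874) - 2957)*((1764*(-1/1419) + 345*(1/1417)) + 307) = ((I*sqrt(23))*1664 - 2957)*((-588/473 + 345/1417) + 307) = (1664*I*sqrt(23) - 2957)*(-670011/670241 + 307) = (-2957 + 1664*I*sqrt(23))*(205093976/670241) = -606462887032/670241 + 26252028928*I*sqrt(23)/51557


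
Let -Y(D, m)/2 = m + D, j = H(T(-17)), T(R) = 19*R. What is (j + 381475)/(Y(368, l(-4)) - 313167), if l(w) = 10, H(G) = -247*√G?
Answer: -381475/313923 + 247*I*√323/313923 ≈ -1.2152 + 0.014141*I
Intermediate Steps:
j = -247*I*√323 ≈ -4439.1*I
Y(D, m) = -2*D - 2*m (Y(D, m) = -2*(m + D) = -2*(D + m) = -2*D - 2*m)
(j + 381475)/(Y(368, l(-4)) - 313167) = (-247*I*√323 + 381475)/((-2*368 - 2*10) - 313167) = (381475 - 247*I*√323)/((-736 - 20) - 313167) = (381475 - 247*I*√323)/(-756 - 313167) = (381475 - 247*I*√323)/(-313923) = (381475 - 247*I*√323)*(-1/313923) = -381475/313923 + 247*I*√323/313923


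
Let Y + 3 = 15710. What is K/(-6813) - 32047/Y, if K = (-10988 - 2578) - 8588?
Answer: 129636667/107011791 ≈ 1.2114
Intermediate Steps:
K = -22154 (K = -13566 - 8588 = -22154)
Y = 15707 (Y = -3 + 15710 = 15707)
K/(-6813) - 32047/Y = -22154/(-6813) - 32047/15707 = -22154*(-1/6813) - 32047*1/15707 = 22154/6813 - 32047/15707 = 129636667/107011791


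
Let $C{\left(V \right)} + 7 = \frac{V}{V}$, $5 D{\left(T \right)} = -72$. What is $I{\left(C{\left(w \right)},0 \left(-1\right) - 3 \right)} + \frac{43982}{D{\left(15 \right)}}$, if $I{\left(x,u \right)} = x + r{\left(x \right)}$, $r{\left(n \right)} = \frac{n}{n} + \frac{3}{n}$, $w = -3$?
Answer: $- \frac{110153}{36} \approx -3059.8$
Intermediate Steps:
$r{\left(n \right)} = 1 + \frac{3}{n}$
$D{\left(T \right)} = - \frac{72}{5}$ ($D{\left(T \right)} = \frac{1}{5} \left(-72\right) = - \frac{72}{5}$)
$C{\left(V \right)} = -6$ ($C{\left(V \right)} = -7 + \frac{V}{V} = -7 + 1 = -6$)
$I{\left(x,u \right)} = x + \frac{3 + x}{x}$
$I{\left(C{\left(w \right)},0 \left(-1\right) - 3 \right)} + \frac{43982}{D{\left(15 \right)}} = \left(1 - 6 + \frac{3}{-6}\right) + \frac{43982}{- \frac{72}{5}} = \left(1 - 6 + 3 \left(- \frac{1}{6}\right)\right) + 43982 \left(- \frac{5}{72}\right) = \left(1 - 6 - \frac{1}{2}\right) - \frac{109955}{36} = - \frac{11}{2} - \frac{109955}{36} = - \frac{110153}{36}$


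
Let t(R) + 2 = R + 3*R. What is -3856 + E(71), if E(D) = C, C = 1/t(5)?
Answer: -69407/18 ≈ -3855.9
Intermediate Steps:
t(R) = -2 + 4*R (t(R) = -2 + (R + 3*R) = -2 + 4*R)
C = 1/18 (C = 1/(-2 + 4*5) = 1/(-2 + 20) = 1/18 ≈ 0.055556)
E(D) = 1/18
-3856 + E(71) = -3856 + 1/18 = -69407/18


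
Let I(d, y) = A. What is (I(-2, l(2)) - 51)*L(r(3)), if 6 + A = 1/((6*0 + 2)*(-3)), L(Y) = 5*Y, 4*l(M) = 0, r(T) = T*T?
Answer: -5145/2 ≈ -2572.5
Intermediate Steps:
r(T) = T²
l(M) = 0 (l(M) = (¼)*0 = 0)
A = -37/6 (A = -6 + 1/((6*0 + 2)*(-3)) = -6 + 1/((0 + 2)*(-3)) = -6 + 1/(2*(-3)) = -6 + 1/(-6) = -6 - ⅙ = -37/6 ≈ -6.1667)
I(d, y) = -37/6
(I(-2, l(2)) - 51)*L(r(3)) = (-37/6 - 51)*(5*3²) = -1715*9/6 = -343/6*45 = -5145/2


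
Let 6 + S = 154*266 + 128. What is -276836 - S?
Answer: -317922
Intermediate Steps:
S = 41086 (S = -6 + (154*266 + 128) = -6 + (40964 + 128) = -6 + 41092 = 41086)
-276836 - S = -276836 - 1*41086 = -276836 - 41086 = -317922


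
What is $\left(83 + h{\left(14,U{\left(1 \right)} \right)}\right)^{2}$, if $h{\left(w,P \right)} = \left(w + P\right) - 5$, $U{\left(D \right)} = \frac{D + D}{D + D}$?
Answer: $8649$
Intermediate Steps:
$U{\left(D \right)} = 1$ ($U{\left(D \right)} = \frac{2 D}{2 D} = 2 D \frac{1}{2 D} = 1$)
$h{\left(w,P \right)} = -5 + P + w$ ($h{\left(w,P \right)} = \left(P + w\right) - 5 = -5 + P + w$)
$\left(83 + h{\left(14,U{\left(1 \right)} \right)}\right)^{2} = \left(83 + \left(-5 + 1 + 14\right)\right)^{2} = \left(83 + 10\right)^{2} = 93^{2} = 8649$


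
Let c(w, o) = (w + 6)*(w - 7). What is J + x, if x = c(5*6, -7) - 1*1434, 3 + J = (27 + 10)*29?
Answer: 464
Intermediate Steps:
c(w, o) = (-7 + w)*(6 + w) (c(w, o) = (6 + w)*(-7 + w) = (-7 + w)*(6 + w))
J = 1070 (J = -3 + (27 + 10)*29 = -3 + 37*29 = -3 + 1073 = 1070)
x = -606 (x = (-42 + (5*6)² - 5*6) - 1*1434 = (-42 + 30² - 1*30) - 1434 = (-42 + 900 - 30) - 1434 = 828 - 1434 = -606)
J + x = 1070 - 606 = 464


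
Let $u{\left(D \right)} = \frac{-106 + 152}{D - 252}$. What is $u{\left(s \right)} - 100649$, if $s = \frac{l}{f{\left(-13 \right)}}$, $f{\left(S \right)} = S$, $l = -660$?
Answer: $- \frac{131649191}{1308} \approx -1.0065 \cdot 10^{5}$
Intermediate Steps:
$s = \frac{660}{13}$ ($s = - \frac{660}{-13} = \left(-660\right) \left(- \frac{1}{13}\right) = \frac{660}{13} \approx 50.769$)
$u{\left(D \right)} = \frac{46}{-252 + D}$
$u{\left(s \right)} - 100649 = \frac{46}{-252 + \frac{660}{13}} - 100649 = \frac{46}{- \frac{2616}{13}} - 100649 = 46 \left(- \frac{13}{2616}\right) - 100649 = - \frac{299}{1308} - 100649 = - \frac{131649191}{1308}$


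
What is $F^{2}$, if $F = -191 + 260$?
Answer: $4761$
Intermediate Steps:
$F = 69$
$F^{2} = 69^{2} = 4761$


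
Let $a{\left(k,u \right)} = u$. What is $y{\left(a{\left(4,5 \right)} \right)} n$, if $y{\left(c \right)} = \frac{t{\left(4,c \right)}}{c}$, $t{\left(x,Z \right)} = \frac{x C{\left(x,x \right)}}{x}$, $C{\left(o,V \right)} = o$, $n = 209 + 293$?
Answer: $\frac{2008}{5} \approx 401.6$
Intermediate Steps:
$n = 502$
$t{\left(x,Z \right)} = x$ ($t{\left(x,Z \right)} = \frac{x x}{x} = \frac{x^{2}}{x} = x$)
$y{\left(c \right)} = \frac{4}{c}$
$y{\left(a{\left(4,5 \right)} \right)} n = \frac{4}{5} \cdot 502 = \frac{2008}{5}$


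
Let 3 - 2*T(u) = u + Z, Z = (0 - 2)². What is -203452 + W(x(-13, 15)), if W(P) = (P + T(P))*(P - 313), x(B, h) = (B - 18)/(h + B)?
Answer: -1605935/8 ≈ -2.0074e+5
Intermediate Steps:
x(B, h) = (-18 + B)/(B + h)
Z = 4 (Z = (-2)² = 4)
T(u) = -½ - u/2 (T(u) = 3/2 - (u + 4)/2 = 3/2 - (4 + u)/2 = 3/2 + (-2 - u/2) = -½ - u/2)
W(P) = (-313 + P)*(-½ + P/2) (W(P) = (P + (-½ - P/2))*(P - 313) = (-½ + P/2)*(-313 + P) = (-313 + P)*(-½ + P/2))
-203452 + W(x(-13, 15)) = -203452 + (313/2 + ((-18 - 13)/(-13 + 15))²/2 - 157*(-18 - 13)/(-13 + 15)) = -203452 + (313/2 + (-31/2)²/2 - 157*(-31)/2) = -203452 + (313/2 + ((½)*(-31))²/2 - 157*(-31)/2) = -203452 + (313/2 + (-31/2)²/2 - 157*(-31/2)) = -203452 + (313/2 + (½)*(961/4) + 4867/2) = -203452 + (313/2 + 961/8 + 4867/2) = -203452 + 21681/8 = -1605935/8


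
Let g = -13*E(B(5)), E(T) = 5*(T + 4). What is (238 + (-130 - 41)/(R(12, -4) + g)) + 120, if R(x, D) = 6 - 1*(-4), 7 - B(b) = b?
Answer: 7169/20 ≈ 358.45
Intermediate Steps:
B(b) = 7 - b
R(x, D) = 10 (R(x, D) = 6 + 4 = 10)
E(T) = 20 + 5*T (E(T) = 5*(4 + T) = 20 + 5*T)
g = -390 (g = -13*(20 + 5*(7 - 1*5)) = -13*(20 + 5*(7 - 5)) = -13*(20 + 5*2) = -13*(20 + 10) = -13*30 = -390)
(238 + (-130 - 41)/(R(12, -4) + g)) + 120 = (238 + (-130 - 41)/(10 - 390)) + 120 = (238 - 171/(-380)) + 120 = (238 - 171*(-1/380)) + 120 = (238 + 9/20) + 120 = 4769/20 + 120 = 7169/20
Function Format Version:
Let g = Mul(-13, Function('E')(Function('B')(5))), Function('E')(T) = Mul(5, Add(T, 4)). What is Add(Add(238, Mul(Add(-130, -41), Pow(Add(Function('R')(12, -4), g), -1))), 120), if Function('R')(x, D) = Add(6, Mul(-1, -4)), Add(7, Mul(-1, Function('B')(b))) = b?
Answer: Rational(7169, 20) ≈ 358.45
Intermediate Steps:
Function('B')(b) = Add(7, Mul(-1, b))
Function('R')(x, D) = 10 (Function('R')(x, D) = Add(6, 4) = 10)
Function('E')(T) = Add(20, Mul(5, T)) (Function('E')(T) = Mul(5, Add(4, T)) = Add(20, Mul(5, T)))
g = -390 (g = Mul(-13, Add(20, Mul(5, Add(7, Mul(-1, 5))))) = Mul(-13, Add(20, Mul(5, Add(7, -5)))) = Mul(-13, Add(20, Mul(5, 2))) = Mul(-13, Add(20, 10)) = Mul(-13, 30) = -390)
Add(Add(238, Mul(Add(-130, -41), Pow(Add(Function('R')(12, -4), g), -1))), 120) = Add(Add(238, Mul(Add(-130, -41), Pow(Add(10, -390), -1))), 120) = Add(Add(238, Mul(-171, Pow(-380, -1))), 120) = Add(Add(238, Mul(-171, Rational(-1, 380))), 120) = Add(Add(238, Rational(9, 20)), 120) = Add(Rational(4769, 20), 120) = Rational(7169, 20)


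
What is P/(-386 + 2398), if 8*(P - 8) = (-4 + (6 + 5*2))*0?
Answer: 2/503 ≈ 0.0039761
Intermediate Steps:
P = 8 (P = 8 + ((-4 + (6 + 5*2))*0)/8 = 8 + ((-4 + (6 + 10))*0)/8 = 8 + ((-4 + 16)*0)/8 = 8 + (12*0)/8 = 8 + (1/8)*0 = 8 + 0 = 8)
P/(-386 + 2398) = 8/(-386 + 2398) = 8/2012 = (1/2012)*8 = 2/503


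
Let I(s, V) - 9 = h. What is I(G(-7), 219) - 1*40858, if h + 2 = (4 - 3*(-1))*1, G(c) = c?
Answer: -40844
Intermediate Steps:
h = 5 (h = -2 + (4 - 3*(-1))*1 = -2 + (4 + 3)*1 = -2 + 7*1 = -2 + 7 = 5)
I(s, V) = 14 (I(s, V) = 9 + 5 = 14)
I(G(-7), 219) - 1*40858 = 14 - 1*40858 = 14 - 40858 = -40844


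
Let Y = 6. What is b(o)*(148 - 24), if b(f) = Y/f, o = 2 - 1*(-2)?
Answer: 186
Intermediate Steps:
o = 4 (o = 2 + 2 = 4)
b(f) = 6/f
b(o)*(148 - 24) = (6/4)*(148 - 24) = (6*(1/4))*124 = (3/2)*124 = 186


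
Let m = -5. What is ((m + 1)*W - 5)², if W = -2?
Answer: 9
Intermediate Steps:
((m + 1)*W - 5)² = ((-5 + 1)*(-2) - 5)² = (-4*(-2) - 5)² = (8 - 5)² = 3² = 9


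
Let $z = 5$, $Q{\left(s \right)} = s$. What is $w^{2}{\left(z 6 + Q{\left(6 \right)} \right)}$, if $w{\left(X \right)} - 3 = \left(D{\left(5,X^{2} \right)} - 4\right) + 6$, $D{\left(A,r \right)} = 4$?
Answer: $81$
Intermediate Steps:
$w{\left(X \right)} = 9$ ($w{\left(X \right)} = 3 + \left(\left(4 - 4\right) + 6\right) = 3 + \left(0 + 6\right) = 3 + 6 = 9$)
$w^{2}{\left(z 6 + Q{\left(6 \right)} \right)} = 9^{2} = 81$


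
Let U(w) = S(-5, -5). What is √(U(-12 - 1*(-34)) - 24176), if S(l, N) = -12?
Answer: 2*I*√6047 ≈ 155.52*I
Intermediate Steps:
U(w) = -12
√(U(-12 - 1*(-34)) - 24176) = √(-12 - 24176) = √(-24188) = 2*I*√6047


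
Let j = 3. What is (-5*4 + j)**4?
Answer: 83521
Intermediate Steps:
(-5*4 + j)**4 = (-5*4 + 3)**4 = (-20 + 3)**4 = (-17)**4 = 83521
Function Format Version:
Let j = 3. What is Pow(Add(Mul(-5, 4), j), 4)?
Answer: 83521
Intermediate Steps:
Pow(Add(Mul(-5, 4), j), 4) = Pow(Add(Mul(-5, 4), 3), 4) = Pow(Add(-20, 3), 4) = Pow(-17, 4) = 83521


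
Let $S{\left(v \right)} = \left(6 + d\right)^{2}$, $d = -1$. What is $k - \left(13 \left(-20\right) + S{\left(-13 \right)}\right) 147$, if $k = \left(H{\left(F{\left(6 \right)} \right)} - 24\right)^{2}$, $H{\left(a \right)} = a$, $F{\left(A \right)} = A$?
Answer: $34869$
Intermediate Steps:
$k = 324$ ($k = \left(6 - 24\right)^{2} = \left(-18\right)^{2} = 324$)
$S{\left(v \right)} = 25$ ($S{\left(v \right)} = \left(6 - 1\right)^{2} = 5^{2} = 25$)
$k - \left(13 \left(-20\right) + S{\left(-13 \right)}\right) 147 = 324 - \left(13 \left(-20\right) + 25\right) 147 = 324 - \left(-260 + 25\right) 147 = 324 - \left(-235\right) 147 = 324 - -34545 = 324 + 34545 = 34869$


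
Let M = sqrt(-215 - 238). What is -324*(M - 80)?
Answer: 25920 - 324*I*sqrt(453) ≈ 25920.0 - 6896.0*I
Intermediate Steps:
M = I*sqrt(453) (M = sqrt(-453) = I*sqrt(453) ≈ 21.284*I)
-324*(M - 80) = -324*(I*sqrt(453) - 80) = -324*(-80 + I*sqrt(453)) = 25920 - 324*I*sqrt(453)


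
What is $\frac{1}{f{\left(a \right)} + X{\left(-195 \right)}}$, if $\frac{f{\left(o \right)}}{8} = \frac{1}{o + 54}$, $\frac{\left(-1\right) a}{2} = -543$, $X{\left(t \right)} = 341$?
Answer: $\frac{285}{97187} \approx 0.0029325$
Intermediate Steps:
$a = 1086$ ($a = \left(-2\right) \left(-543\right) = 1086$)
$f{\left(o \right)} = \frac{8}{54 + o}$ ($f{\left(o \right)} = \frac{8}{o + 54} = \frac{8}{54 + o}$)
$\frac{1}{f{\left(a \right)} + X{\left(-195 \right)}} = \frac{1}{\frac{8}{54 + 1086} + 341} = \frac{1}{\frac{8}{1140} + 341} = \frac{1}{8 \cdot \frac{1}{1140} + 341} = \frac{1}{\frac{2}{285} + 341} = \frac{1}{\frac{97187}{285}} = \frac{285}{97187}$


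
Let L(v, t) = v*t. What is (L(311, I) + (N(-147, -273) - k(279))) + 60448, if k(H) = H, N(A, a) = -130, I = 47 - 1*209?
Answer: 9657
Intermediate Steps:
I = -162 (I = 47 - 209 = -162)
L(v, t) = t*v
(L(311, I) + (N(-147, -273) - k(279))) + 60448 = (-162*311 + (-130 - 1*279)) + 60448 = (-50382 + (-130 - 279)) + 60448 = (-50382 - 409) + 60448 = -50791 + 60448 = 9657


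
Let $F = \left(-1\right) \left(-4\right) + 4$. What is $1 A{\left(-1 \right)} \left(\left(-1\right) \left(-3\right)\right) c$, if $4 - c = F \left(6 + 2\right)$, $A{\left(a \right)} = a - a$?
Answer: $0$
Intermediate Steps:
$F = 8$ ($F = 4 + 4 = 8$)
$A{\left(a \right)} = 0$
$c = -60$ ($c = 4 - 8 \left(6 + 2\right) = 4 - 8 \cdot 8 = 4 - 64 = -60$)
$1 A{\left(-1 \right)} \left(\left(-1\right) \left(-3\right)\right) c = 1 \cdot 0 \left(\left(-1\right) \left(-3\right)\right) \left(-60\right) = 0 \cdot 3 \left(-60\right) = 0 \left(-60\right) = 0$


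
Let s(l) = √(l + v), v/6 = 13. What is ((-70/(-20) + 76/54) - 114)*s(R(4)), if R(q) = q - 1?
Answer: -5891/6 ≈ -981.83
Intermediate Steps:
v = 78 (v = 6*13 = 78)
R(q) = -1 + q
s(l) = √(78 + l) (s(l) = √(l + 78) = √(78 + l))
((-70/(-20) + 76/54) - 114)*s(R(4)) = ((-70/(-20) + 76/54) - 114)*√(78 + (-1 + 4)) = ((-70*(-1/20) + 76*(1/54)) - 114)*√(78 + 3) = ((7/2 + 38/27) - 114)*√81 = (265/54 - 114)*9 = -5891/54*9 = -5891/6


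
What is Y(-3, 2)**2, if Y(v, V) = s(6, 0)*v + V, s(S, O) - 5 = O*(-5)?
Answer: 169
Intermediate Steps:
s(S, O) = 5 - 5*O (s(S, O) = 5 + O*(-5) = 5 - 5*O)
Y(v, V) = V + 5*v (Y(v, V) = (5 - 5*0)*v + V = (5 + 0)*v + V = 5*v + V = V + 5*v)
Y(-3, 2)**2 = (2 + 5*(-3))**2 = (2 - 15)**2 = (-13)**2 = 169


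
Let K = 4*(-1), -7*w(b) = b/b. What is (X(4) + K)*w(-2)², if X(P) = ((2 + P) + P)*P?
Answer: 36/49 ≈ 0.73469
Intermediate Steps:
w(b) = -⅐ (w(b) = -b/(7*b) = -⅐*1 = -⅐)
K = -4
X(P) = P*(2 + 2*P) (X(P) = (2 + 2*P)*P = P*(2 + 2*P))
(X(4) + K)*w(-2)² = (2*4*(1 + 4) - 4)*(-⅐)² = (2*4*5 - 4)*(1/49) = (40 - 4)*(1/49) = 36*(1/49) = 36/49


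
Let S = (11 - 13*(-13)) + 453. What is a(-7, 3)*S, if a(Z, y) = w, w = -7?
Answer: -4431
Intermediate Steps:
a(Z, y) = -7
S = 633 (S = (11 + 169) + 453 = 180 + 453 = 633)
a(-7, 3)*S = -7*633 = -4431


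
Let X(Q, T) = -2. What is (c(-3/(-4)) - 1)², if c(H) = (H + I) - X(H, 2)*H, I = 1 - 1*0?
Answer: 81/16 ≈ 5.0625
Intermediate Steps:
I = 1 (I = 1 + 0 = 1)
c(H) = 1 + 3*H (c(H) = (H + 1) - (-2)*H = (1 + H) + 2*H = 1 + 3*H)
(c(-3/(-4)) - 1)² = ((1 + 3*(-3/(-4))) - 1)² = ((1 + 3*(-3*(-¼))) - 1)² = ((1 + 3*(¾)) - 1)² = ((1 + 9/4) - 1)² = (13/4 - 1)² = (9/4)² = 81/16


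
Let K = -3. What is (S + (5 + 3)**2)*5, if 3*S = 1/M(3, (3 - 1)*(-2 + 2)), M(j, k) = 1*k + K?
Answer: 2875/9 ≈ 319.44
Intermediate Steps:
M(j, k) = -3 + k (M(j, k) = 1*k - 3 = k - 3 = -3 + k)
S = -1/9 (S = 1/(3*(-3 + (3 - 1)*(-2 + 2))) = 1/(3*(-3 + 2*0)) = 1/(3*(-3 + 0)) = (1/3)/(-3) = (1/3)*(-1/3) = -1/9 ≈ -0.11111)
(S + (5 + 3)**2)*5 = (-1/9 + (5 + 3)**2)*5 = (-1/9 + 8**2)*5 = (-1/9 + 64)*5 = (575/9)*5 = 2875/9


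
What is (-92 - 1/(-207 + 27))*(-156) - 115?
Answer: 213542/15 ≈ 14236.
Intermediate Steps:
(-92 - 1/(-207 + 27))*(-156) - 115 = (-92 - 1/(-180))*(-156) - 115 = (-92 - 1*(-1/180))*(-156) - 115 = (-92 + 1/180)*(-156) - 115 = -16559/180*(-156) - 115 = 215267/15 - 115 = 213542/15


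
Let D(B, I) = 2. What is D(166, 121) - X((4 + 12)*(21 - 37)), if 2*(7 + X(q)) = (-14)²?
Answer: -89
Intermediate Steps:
X(q) = 91 (X(q) = -7 + (½)*(-14)² = -7 + (½)*196 = -7 + 98 = 91)
D(166, 121) - X((4 + 12)*(21 - 37)) = 2 - 1*91 = 2 - 91 = -89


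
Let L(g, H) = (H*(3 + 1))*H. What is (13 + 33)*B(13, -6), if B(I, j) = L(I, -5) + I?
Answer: 5198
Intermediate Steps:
L(g, H) = 4*H² (L(g, H) = (H*4)*H = (4*H)*H = 4*H²)
B(I, j) = 100 + I (B(I, j) = 4*(-5)² + I = 4*25 + I = 100 + I)
(13 + 33)*B(13, -6) = (13 + 33)*(100 + 13) = 46*113 = 5198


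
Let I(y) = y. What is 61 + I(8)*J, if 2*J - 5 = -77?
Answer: -227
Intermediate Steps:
J = -36 (J = 5/2 + (½)*(-77) = 5/2 - 77/2 = -36)
61 + I(8)*J = 61 + 8*(-36) = 61 - 288 = -227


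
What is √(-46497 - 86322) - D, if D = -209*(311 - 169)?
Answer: 29678 + I*√132819 ≈ 29678.0 + 364.44*I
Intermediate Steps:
D = -29678 (D = -209*142 = -29678)
√(-46497 - 86322) - D = √(-46497 - 86322) - 1*(-29678) = √(-132819) + 29678 = I*√132819 + 29678 = 29678 + I*√132819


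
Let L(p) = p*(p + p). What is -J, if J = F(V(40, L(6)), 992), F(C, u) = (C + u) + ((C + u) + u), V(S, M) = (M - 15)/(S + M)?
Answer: -166713/56 ≈ -2977.0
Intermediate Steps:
L(p) = 2*p² (L(p) = p*(2*p) = 2*p²)
V(S, M) = (-15 + M)/(M + S)
F(C, u) = 2*C + 3*u (F(C, u) = (C + u) + (C + 2*u) = 2*C + 3*u)
J = 166713/56 (J = 2*((-15 + 2*6²)/(2*6² + 40)) + 3*992 = 2*((-15 + 2*36)/(2*36 + 40)) + 2976 = 2*((-15 + 72)/(72 + 40)) + 2976 = 2*(57/112) + 2976 = 57/56 + 2976 = 166713/56 ≈ 2977.0)
-J = -1*166713/56 = -166713/56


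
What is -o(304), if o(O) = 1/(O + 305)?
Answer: -1/609 ≈ -0.0016420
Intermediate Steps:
o(O) = 1/(305 + O)
-o(304) = -1/(305 + 304) = -1/609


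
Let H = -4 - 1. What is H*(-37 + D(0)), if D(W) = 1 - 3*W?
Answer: 180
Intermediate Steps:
H = -5
H*(-37 + D(0)) = -5*(-37 + (1 - 3*0)) = -5*(-37 + (1 + 0)) = -5*(-37 + 1) = -5*(-36) = 180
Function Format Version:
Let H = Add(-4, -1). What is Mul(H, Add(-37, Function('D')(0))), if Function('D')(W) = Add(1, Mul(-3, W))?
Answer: 180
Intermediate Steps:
H = -5
Mul(H, Add(-37, Function('D')(0))) = Mul(-5, Add(-37, Add(1, Mul(-3, 0)))) = Mul(-5, Add(-37, Add(1, 0))) = Mul(-5, Add(-37, 1)) = Mul(-5, -36) = 180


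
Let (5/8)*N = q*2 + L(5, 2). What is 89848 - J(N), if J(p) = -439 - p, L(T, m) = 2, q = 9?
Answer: 90319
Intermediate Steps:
N = 32 (N = 8*(9*2 + 2)/5 = 8*(18 + 2)/5 = (8/5)*20 = 32)
89848 - J(N) = 89848 - (-439 - 1*32) = 89848 - (-439 - 32) = 89848 - 1*(-471) = 89848 + 471 = 90319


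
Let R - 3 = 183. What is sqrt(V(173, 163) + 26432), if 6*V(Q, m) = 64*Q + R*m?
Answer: sqrt(299973)/3 ≈ 182.57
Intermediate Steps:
R = 186 (R = 3 + 183 = 186)
V(Q, m) = 31*m + 32*Q/3 (V(Q, m) = (64*Q + 186*m)/6 = 31*m + 32*Q/3)
sqrt(V(173, 163) + 26432) = sqrt((31*163 + (32/3)*173) + 26432) = sqrt((5053 + 5536/3) + 26432) = sqrt(20695/3 + 26432) = sqrt(99991/3) = sqrt(299973)/3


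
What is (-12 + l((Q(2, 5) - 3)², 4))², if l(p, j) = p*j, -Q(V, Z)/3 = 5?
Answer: 1648656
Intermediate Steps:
Q(V, Z) = -15 (Q(V, Z) = -3*5 = -15)
l(p, j) = j*p
(-12 + l((Q(2, 5) - 3)², 4))² = (-12 + 4*(-15 - 3)²)² = (-12 + 4*(-18)²)² = (-12 + 4*324)² = (-12 + 1296)² = 1284² = 1648656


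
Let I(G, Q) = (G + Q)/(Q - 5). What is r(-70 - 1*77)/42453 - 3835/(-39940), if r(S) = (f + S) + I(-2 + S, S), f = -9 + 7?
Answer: 596349097/6443176716 ≈ 0.092555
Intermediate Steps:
I(G, Q) = (G + Q)/(-5 + Q)
f = -2
r(S) = -2 + S + (-2 + 2*S)/(-5 + S) (r(S) = (-2 + S) + ((-2 + S) + S)/(-5 + S) = (-2 + S) + (-2 + 2*S)/(-5 + S) = -2 + S + (-2 + 2*S)/(-5 + S))
r(-70 - 1*77)/42453 - 3835/(-39940) = ((8 + (-70 - 1*77)² - 5*(-70 - 1*77))/(-5 + (-70 - 1*77)))/42453 - 3835/(-39940) = ((8 + (-70 - 77)² - 5*(-70 - 77))/(-5 + (-70 - 77)))*(1/42453) - 3835*(-1/39940) = ((8 + (-147)² - 5*(-147))/(-5 - 147))*(1/42453) + 767/7988 = ((8 + 21609 + 735)/(-152))*(1/42453) + 767/7988 = -1/152*22352*(1/42453) + 767/7988 = -2794/19*1/42453 + 767/7988 = -2794/806607 + 767/7988 = 596349097/6443176716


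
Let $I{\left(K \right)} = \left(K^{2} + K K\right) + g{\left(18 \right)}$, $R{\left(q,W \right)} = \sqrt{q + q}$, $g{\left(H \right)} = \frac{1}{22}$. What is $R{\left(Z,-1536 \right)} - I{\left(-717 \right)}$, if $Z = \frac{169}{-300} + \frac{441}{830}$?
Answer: $- \frac{22619917}{22} + \frac{i \sqrt{396906}}{2490} \approx -1.0282 \cdot 10^{6} + 0.25301 i$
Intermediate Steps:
$Z = - \frac{797}{24900}$ ($Z = 169 \left(- \frac{1}{300}\right) + 441 \cdot \frac{1}{830} = - \frac{169}{300} + \frac{441}{830} = - \frac{797}{24900} \approx -0.032008$)
$g{\left(H \right)} = \frac{1}{22}$
$R{\left(q,W \right)} = \sqrt{2} \sqrt{q}$ ($R{\left(q,W \right)} = \sqrt{2 q} = \sqrt{2} \sqrt{q}$)
$I{\left(K \right)} = \frac{1}{22} + 2 K^{2}$ ($I{\left(K \right)} = \left(K^{2} + K K\right) + \frac{1}{22} = \left(K^{2} + K^{2}\right) + \frac{1}{22} = 2 K^{2} + \frac{1}{22} = \frac{1}{22} + 2 K^{2}$)
$R{\left(Z,-1536 \right)} - I{\left(-717 \right)} = \sqrt{2} \sqrt{- \frac{797}{24900}} - \left(\frac{1}{22} + 2 \left(-717\right)^{2}\right) = \sqrt{2} \frac{i \sqrt{198453}}{2490} - \left(\frac{1}{22} + 2 \cdot 514089\right) = \frac{i \sqrt{396906}}{2490} - \left(\frac{1}{22} + 1028178\right) = \frac{i \sqrt{396906}}{2490} - \frac{22619917}{22} = - \frac{22619917}{22} + \frac{i \sqrt{396906}}{2490}$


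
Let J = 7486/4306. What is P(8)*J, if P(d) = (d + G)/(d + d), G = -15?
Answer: -26201/34448 ≈ -0.76060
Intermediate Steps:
P(d) = (-15 + d)/(2*d) (P(d) = (d - 15)/(d + d) = (-15 + d)/((2*d)) = (-15 + d)*(1/(2*d)) = (-15 + d)/(2*d))
J = 3743/2153 (J = 7486*(1/4306) = 3743/2153 ≈ 1.7385)
P(8)*J = ((½)*(-15 + 8)/8)*(3743/2153) = ((½)*(⅛)*(-7))*(3743/2153) = -7/16*3743/2153 = -26201/34448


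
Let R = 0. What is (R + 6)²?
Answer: 36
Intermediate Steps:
(R + 6)² = (0 + 6)² = 6² = 36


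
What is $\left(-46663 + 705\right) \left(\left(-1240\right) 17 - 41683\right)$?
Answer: $2884461954$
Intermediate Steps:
$\left(-46663 + 705\right) \left(\left(-1240\right) 17 - 41683\right) = - 45958 \left(-21080 - 41683\right) = \left(-45958\right) \left(-62763\right) = 2884461954$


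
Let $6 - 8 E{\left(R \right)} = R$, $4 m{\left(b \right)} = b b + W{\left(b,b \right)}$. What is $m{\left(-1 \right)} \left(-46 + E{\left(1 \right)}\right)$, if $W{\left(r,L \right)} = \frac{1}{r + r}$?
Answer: $- \frac{363}{64} \approx -5.6719$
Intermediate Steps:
$W{\left(r,L \right)} = \frac{1}{2 r}$
$m{\left(b \right)} = \frac{b^{2}}{4} + \frac{1}{8 b}$ ($m{\left(b \right)} = \frac{b b + \frac{1}{2 b}}{4} = \frac{b^{2} + \frac{1}{2 b}}{4} = \frac{b^{2}}{4} + \frac{1}{8 b}$)
$E{\left(R \right)} = \frac{3}{4} - \frac{R}{8}$
$m{\left(-1 \right)} \left(-46 + E{\left(1 \right)}\right) = \frac{1 + 2 \left(-1\right)^{3}}{8 \left(-1\right)} \left(-46 + \left(\frac{3}{4} - \frac{1}{8}\right)\right) = \frac{1}{8} \left(-1\right) \left(1 + 2 \left(-1\right)\right) \left(-46 + \left(\frac{3}{4} - \frac{1}{8}\right)\right) = \frac{1}{8} \left(-1\right) \left(1 - 2\right) \left(-46 + \frac{5}{8}\right) = \frac{1}{8} \left(-1\right) \left(-1\right) \left(- \frac{363}{8}\right) = \frac{1}{8} \left(- \frac{363}{8}\right) = - \frac{363}{64}$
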